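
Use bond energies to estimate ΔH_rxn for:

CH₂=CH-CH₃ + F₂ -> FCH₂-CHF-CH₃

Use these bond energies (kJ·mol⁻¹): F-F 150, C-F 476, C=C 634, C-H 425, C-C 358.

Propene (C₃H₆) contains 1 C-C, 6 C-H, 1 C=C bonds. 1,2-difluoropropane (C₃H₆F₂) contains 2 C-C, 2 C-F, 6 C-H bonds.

Bonds broken (reactants):
  C-C: 1 × 358 = 358
  C-H: 6 × 425 = 2550
  C=C: 1 × 634 = 634
  F-F: 1 × 150 = 150
  Σ(broken) = 3692 kJ
Bonds formed (products):
  C-C: 2 × 358 = 716
  C-F: 2 × 476 = 952
  C-H: 6 × 425 = 2550
  Σ(formed) = 4218 kJ
ΔH = Σ(broken) − Σ(formed) = 3692 − 4218 = −526 kJ

ΔH ≈ −526 kJ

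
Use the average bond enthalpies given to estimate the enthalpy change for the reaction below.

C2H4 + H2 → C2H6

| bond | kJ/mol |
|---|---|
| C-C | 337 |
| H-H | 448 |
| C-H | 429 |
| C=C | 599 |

Bonds broken (reactants):
  C-H: 4 × 429 = 1716
  C=C: 1 × 599 = 599
  H-H: 1 × 448 = 448
  Σ(broken) = 2763 kJ
Bonds formed (products):
  C-C: 1 × 337 = 337
  C-H: 6 × 429 = 2574
  Σ(formed) = 2911 kJ
ΔH = Σ(broken) − Σ(formed) = 2763 − 2911 = −148 kJ

ΔH ≈ −148 kJ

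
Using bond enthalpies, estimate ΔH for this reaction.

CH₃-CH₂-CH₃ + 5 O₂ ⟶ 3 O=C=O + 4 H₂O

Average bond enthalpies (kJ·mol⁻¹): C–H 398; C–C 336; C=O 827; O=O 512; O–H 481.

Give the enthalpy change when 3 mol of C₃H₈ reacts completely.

Bonds broken (reactants):
  C–C: 2 × 336 = 672
  C–H: 8 × 398 = 3184
  O=O: 5 × 512 = 2560
  Σ(broken) = 6416 kJ
Bonds formed (products):
  C=O: 6 × 827 = 4962
  O–H: 8 × 481 = 3848
  Σ(formed) = 8810 kJ
ΔH = Σ(broken) − Σ(formed) = 6416 − 8810 = −2394 kJ
For 3× the reaction as written: 3 × (−2394) = −7182 kJ

ΔH = −7182 kJ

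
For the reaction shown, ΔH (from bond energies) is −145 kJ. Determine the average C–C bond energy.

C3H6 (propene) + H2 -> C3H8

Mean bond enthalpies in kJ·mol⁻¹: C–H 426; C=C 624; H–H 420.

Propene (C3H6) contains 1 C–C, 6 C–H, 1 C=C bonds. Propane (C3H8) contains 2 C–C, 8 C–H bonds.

D(C–C) ≈ 337 kJ/mol

Let D be the C–C bond energy.
Σ(broken) = 1×D + 6×426 + 1×624 + 1×420 = 3600 + D
Σ(formed) = 2×D + 8×426 = 3408 + 2D
ΔH = Σ(broken) − Σ(formed) = (3600 + D) − (3408 + 2D) = +192 − D
Setting this equal to −145 kJ gives D = 337 kJ/mol.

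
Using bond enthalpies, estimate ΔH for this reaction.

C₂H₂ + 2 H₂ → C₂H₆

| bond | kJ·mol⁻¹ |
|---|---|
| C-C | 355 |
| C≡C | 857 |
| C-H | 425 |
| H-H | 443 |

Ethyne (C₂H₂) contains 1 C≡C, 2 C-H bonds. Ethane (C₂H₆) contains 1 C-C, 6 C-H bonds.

ΔH ≈ −312 kJ

Bonds broken (reactants):
  C≡C: 1 × 857 = 857
  C-H: 2 × 425 = 850
  H-H: 2 × 443 = 886
  Σ(broken) = 2593 kJ
Bonds formed (products):
  C-C: 1 × 355 = 355
  C-H: 6 × 425 = 2550
  Σ(formed) = 2905 kJ
ΔH = Σ(broken) − Σ(formed) = 2593 − 2905 = −312 kJ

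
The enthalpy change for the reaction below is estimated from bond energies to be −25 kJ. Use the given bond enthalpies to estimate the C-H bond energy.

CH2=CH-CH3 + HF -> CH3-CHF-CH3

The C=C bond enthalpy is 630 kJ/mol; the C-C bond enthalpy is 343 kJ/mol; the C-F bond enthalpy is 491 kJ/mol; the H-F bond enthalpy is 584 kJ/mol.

Let D be the C-H bond energy.
Σ(broken) = 1×343 + 6×D + 1×630 + 1×584 = 1557 + 6D
Σ(formed) = 2×343 + 1×491 + 7×D = 1177 + 7D
ΔH = Σ(broken) − Σ(formed) = (1557 + 6D) − (1177 + 7D) = +380 − D
Setting this equal to −25 kJ gives D = 405 kJ/mol.

D(C-H) ≈ 405 kJ/mol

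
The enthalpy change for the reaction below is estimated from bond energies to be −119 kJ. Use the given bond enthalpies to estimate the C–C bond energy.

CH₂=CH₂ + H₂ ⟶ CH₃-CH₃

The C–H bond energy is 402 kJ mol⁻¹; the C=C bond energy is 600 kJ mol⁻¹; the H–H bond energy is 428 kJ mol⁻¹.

Let D be the C–C bond energy.
Σ(broken) = 4×402 + 1×600 + 1×428 = 2636
Σ(formed) = 1×D + 6×402 = 2412 + D
ΔH = Σ(broken) − Σ(formed) = (2636) − (2412 + D) = +224 − D
Setting this equal to −119 kJ gives D = 343 kJ/mol.

D(C–C) ≈ 343 kJ/mol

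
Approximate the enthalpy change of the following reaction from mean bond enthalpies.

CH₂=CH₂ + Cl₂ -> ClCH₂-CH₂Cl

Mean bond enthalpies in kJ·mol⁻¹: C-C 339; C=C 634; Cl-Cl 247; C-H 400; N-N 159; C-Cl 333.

ΔH ≈ −124 kJ

Bonds broken (reactants):
  C-H: 4 × 400 = 1600
  C=C: 1 × 634 = 634
  Cl-Cl: 1 × 247 = 247
  Σ(broken) = 2481 kJ
Bonds formed (products):
  C-C: 1 × 339 = 339
  C-Cl: 2 × 333 = 666
  C-H: 4 × 400 = 1600
  Σ(formed) = 2605 kJ
ΔH = Σ(broken) − Σ(formed) = 2481 − 2605 = −124 kJ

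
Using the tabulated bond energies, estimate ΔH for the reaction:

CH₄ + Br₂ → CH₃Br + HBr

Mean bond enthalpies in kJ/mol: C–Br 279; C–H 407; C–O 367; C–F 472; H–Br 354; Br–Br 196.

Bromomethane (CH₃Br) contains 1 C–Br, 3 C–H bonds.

ΔH ≈ −30 kJ

Bonds broken (reactants):
  Br–Br: 1 × 196 = 196
  C–H: 4 × 407 = 1628
  Σ(broken) = 1824 kJ
Bonds formed (products):
  C–Br: 1 × 279 = 279
  C–H: 3 × 407 = 1221
  H–Br: 1 × 354 = 354
  Σ(formed) = 1854 kJ
ΔH = Σ(broken) − Σ(formed) = 1824 − 1854 = −30 kJ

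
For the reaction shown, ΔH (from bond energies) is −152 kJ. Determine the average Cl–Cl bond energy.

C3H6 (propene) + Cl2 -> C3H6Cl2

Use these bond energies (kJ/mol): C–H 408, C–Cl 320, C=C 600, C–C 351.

D(Cl–Cl) ≈ 239 kJ/mol

Let D be the Cl–Cl bond energy.
Σ(broken) = 1×351 + 6×408 + 1×600 + 1×D = 3399 + D
Σ(formed) = 2×351 + 2×320 + 6×408 = 3790
ΔH = Σ(broken) − Σ(formed) = (3399 + D) − (3790) = −391 + D
Setting this equal to −152 kJ gives D = 239 kJ/mol.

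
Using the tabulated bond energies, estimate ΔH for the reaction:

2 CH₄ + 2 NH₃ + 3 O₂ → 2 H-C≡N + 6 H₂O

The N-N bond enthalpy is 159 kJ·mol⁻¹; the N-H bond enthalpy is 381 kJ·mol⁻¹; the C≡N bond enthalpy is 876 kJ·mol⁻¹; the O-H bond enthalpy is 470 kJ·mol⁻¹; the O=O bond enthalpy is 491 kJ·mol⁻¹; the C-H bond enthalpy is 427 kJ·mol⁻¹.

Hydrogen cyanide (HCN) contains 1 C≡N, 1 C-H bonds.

ΔH ≈ −1071 kJ

Bonds broken (reactants):
  C-H: 8 × 427 = 3416
  N-H: 6 × 381 = 2286
  O=O: 3 × 491 = 1473
  Σ(broken) = 7175 kJ
Bonds formed (products):
  C≡N: 2 × 876 = 1752
  C-H: 2 × 427 = 854
  O-H: 12 × 470 = 5640
  Σ(formed) = 8246 kJ
ΔH = Σ(broken) − Σ(formed) = 7175 − 8246 = −1071 kJ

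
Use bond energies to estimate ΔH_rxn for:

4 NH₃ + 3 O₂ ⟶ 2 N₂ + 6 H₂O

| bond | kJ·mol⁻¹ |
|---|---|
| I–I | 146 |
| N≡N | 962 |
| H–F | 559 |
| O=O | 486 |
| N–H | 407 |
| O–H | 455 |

Bonds broken (reactants):
  N–H: 12 × 407 = 4884
  O=O: 3 × 486 = 1458
  Σ(broken) = 6342 kJ
Bonds formed (products):
  N≡N: 2 × 962 = 1924
  O–H: 12 × 455 = 5460
  Σ(formed) = 7384 kJ
ΔH = Σ(broken) − Σ(formed) = 6342 − 7384 = −1042 kJ

ΔH ≈ −1042 kJ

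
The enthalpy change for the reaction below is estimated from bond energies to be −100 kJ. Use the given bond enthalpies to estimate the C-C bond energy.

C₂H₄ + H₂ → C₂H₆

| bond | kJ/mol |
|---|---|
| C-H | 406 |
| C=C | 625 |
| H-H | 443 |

D(C-C) ≈ 356 kJ/mol

Let D be the C-C bond energy.
Σ(broken) = 4×406 + 1×625 + 1×443 = 2692
Σ(formed) = 1×D + 6×406 = 2436 + D
ΔH = Σ(broken) − Σ(formed) = (2692) − (2436 + D) = +256 − D
Setting this equal to −100 kJ gives D = 356 kJ/mol.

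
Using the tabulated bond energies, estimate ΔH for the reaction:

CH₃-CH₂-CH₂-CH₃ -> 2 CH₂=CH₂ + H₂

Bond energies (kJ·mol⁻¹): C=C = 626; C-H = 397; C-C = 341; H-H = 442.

Bonds broken (reactants):
  C-C: 3 × 341 = 1023
  C-H: 10 × 397 = 3970
  Σ(broken) = 4993 kJ
Bonds formed (products):
  C-H: 8 × 397 = 3176
  C=C: 2 × 626 = 1252
  H-H: 1 × 442 = 442
  Σ(formed) = 4870 kJ
ΔH = Σ(broken) − Σ(formed) = 4993 − 4870 = +123 kJ

ΔH ≈ +123 kJ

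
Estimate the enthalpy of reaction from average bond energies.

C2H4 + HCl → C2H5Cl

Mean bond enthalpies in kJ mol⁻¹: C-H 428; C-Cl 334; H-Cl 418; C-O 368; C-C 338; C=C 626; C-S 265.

ΔH ≈ −56 kJ

Bonds broken (reactants):
  C-H: 4 × 428 = 1712
  C=C: 1 × 626 = 626
  H-Cl: 1 × 418 = 418
  Σ(broken) = 2756 kJ
Bonds formed (products):
  C-C: 1 × 338 = 338
  C-Cl: 1 × 334 = 334
  C-H: 5 × 428 = 2140
  Σ(formed) = 2812 kJ
ΔH = Σ(broken) − Σ(formed) = 2756 − 2812 = −56 kJ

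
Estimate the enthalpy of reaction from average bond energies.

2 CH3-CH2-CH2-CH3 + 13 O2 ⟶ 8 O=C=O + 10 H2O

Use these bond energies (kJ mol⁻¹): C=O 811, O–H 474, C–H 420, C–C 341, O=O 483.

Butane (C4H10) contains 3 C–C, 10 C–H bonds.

ΔH ≈ −5731 kJ

Bonds broken (reactants):
  C–C: 6 × 341 = 2046
  C–H: 20 × 420 = 8400
  O=O: 13 × 483 = 6279
  Σ(broken) = 16725 kJ
Bonds formed (products):
  C=O: 16 × 811 = 12976
  O–H: 20 × 474 = 9480
  Σ(formed) = 22456 kJ
ΔH = Σ(broken) − Σ(formed) = 16725 − 22456 = −5731 kJ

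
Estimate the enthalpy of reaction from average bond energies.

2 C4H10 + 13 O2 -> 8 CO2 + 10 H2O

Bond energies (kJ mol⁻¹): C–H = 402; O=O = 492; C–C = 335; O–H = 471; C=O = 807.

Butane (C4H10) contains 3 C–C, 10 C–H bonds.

Bonds broken (reactants):
  C–C: 6 × 335 = 2010
  C–H: 20 × 402 = 8040
  O=O: 13 × 492 = 6396
  Σ(broken) = 16446 kJ
Bonds formed (products):
  C=O: 16 × 807 = 12912
  O–H: 20 × 471 = 9420
  Σ(formed) = 22332 kJ
ΔH = Σ(broken) − Σ(formed) = 16446 − 22332 = −5886 kJ

ΔH ≈ −5886 kJ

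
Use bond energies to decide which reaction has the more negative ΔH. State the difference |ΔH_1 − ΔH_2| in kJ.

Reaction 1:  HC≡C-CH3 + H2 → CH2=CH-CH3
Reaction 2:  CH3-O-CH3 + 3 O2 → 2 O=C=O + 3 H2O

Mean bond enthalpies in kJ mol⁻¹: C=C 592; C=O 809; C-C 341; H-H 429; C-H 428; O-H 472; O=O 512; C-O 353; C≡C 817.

Reaction 2, by 1056 kJ

Reaction 1:
  Bonds broken (reactants):
    C≡C: 1 × 817 = 817
    C-C: 1 × 341 = 341
    C-H: 4 × 428 = 1712
    H-H: 1 × 429 = 429
    Σ(broken) = 3299 kJ
  Bonds formed (products):
    C-C: 1 × 341 = 341
    C-H: 6 × 428 = 2568
    C=C: 1 × 592 = 592
    Σ(formed) = 3501 kJ
  ΔH_1 = 3299 − 3501 = −202 kJ
Reaction 2:
  Bonds broken (reactants):
    C-H: 6 × 428 = 2568
    C-O: 2 × 353 = 706
    O=O: 3 × 512 = 1536
    Σ(broken) = 4810 kJ
  Bonds formed (products):
    C=O: 4 × 809 = 3236
    O-H: 6 × 472 = 2832
    Σ(formed) = 6068 kJ
  ΔH_2 = 4810 − 6068 = −1258 kJ
ΔH_1 − ΔH_2 = +1056 kJ, so reaction 2 has the more negative ΔH; |ΔH_1 − ΔH_2| = 1056 kJ.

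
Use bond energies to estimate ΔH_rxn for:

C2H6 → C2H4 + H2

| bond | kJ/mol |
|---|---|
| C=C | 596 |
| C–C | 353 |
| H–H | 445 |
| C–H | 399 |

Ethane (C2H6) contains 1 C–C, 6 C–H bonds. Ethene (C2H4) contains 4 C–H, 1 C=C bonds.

ΔH ≈ +110 kJ

Bonds broken (reactants):
  C–C: 1 × 353 = 353
  C–H: 6 × 399 = 2394
  Σ(broken) = 2747 kJ
Bonds formed (products):
  C–H: 4 × 399 = 1596
  C=C: 1 × 596 = 596
  H–H: 1 × 445 = 445
  Σ(formed) = 2637 kJ
ΔH = Σ(broken) − Σ(formed) = 2747 − 2637 = +110 kJ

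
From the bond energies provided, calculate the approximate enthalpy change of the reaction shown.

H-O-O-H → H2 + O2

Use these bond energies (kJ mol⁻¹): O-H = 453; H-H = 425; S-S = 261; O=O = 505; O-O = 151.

ΔH ≈ +127 kJ

Bonds broken (reactants):
  O-H: 2 × 453 = 906
  O-O: 1 × 151 = 151
  Σ(broken) = 1057 kJ
Bonds formed (products):
  H-H: 1 × 425 = 425
  O=O: 1 × 505 = 505
  Σ(formed) = 930 kJ
ΔH = Σ(broken) − Σ(formed) = 1057 − 930 = +127 kJ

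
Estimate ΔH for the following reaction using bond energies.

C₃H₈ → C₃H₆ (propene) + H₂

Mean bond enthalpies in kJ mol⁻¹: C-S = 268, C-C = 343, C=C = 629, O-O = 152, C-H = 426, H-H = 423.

Bonds broken (reactants):
  C-C: 2 × 343 = 686
  C-H: 8 × 426 = 3408
  Σ(broken) = 4094 kJ
Bonds formed (products):
  C-C: 1 × 343 = 343
  C-H: 6 × 426 = 2556
  C=C: 1 × 629 = 629
  H-H: 1 × 423 = 423
  Σ(formed) = 3951 kJ
ΔH = Σ(broken) − Σ(formed) = 4094 − 3951 = +143 kJ

ΔH ≈ +143 kJ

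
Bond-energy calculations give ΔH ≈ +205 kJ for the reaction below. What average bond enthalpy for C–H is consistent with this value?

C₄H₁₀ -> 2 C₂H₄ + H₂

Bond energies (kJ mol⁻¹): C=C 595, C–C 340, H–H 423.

Let D be the C–H bond energy.
Σ(broken) = 3×340 + 10×D = 1020 + 10D
Σ(formed) = 8×D + 2×595 + 1×423 = 1613 + 8D
ΔH = Σ(broken) − Σ(formed) = (1020 + 10D) − (1613 + 8D) = −593 + 2D
Setting this equal to +205 kJ gives 2D = 798, so D = 399 kJ/mol.

D(C–H) ≈ 399 kJ/mol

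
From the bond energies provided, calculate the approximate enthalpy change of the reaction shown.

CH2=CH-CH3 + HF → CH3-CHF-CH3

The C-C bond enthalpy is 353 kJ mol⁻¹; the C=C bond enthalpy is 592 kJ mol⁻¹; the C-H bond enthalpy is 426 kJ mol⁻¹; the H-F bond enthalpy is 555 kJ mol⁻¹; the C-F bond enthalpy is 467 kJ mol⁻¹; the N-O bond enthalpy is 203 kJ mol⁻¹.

Bonds broken (reactants):
  C-C: 1 × 353 = 353
  C-H: 6 × 426 = 2556
  C=C: 1 × 592 = 592
  H-F: 1 × 555 = 555
  Σ(broken) = 4056 kJ
Bonds formed (products):
  C-C: 2 × 353 = 706
  C-F: 1 × 467 = 467
  C-H: 7 × 426 = 2982
  Σ(formed) = 4155 kJ
ΔH = Σ(broken) − Σ(formed) = 4056 − 4155 = −99 kJ

ΔH ≈ −99 kJ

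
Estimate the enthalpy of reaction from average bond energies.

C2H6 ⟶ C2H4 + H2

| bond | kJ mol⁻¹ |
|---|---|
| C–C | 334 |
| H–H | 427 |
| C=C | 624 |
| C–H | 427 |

ΔH ≈ +137 kJ

Bonds broken (reactants):
  C–C: 1 × 334 = 334
  C–H: 6 × 427 = 2562
  Σ(broken) = 2896 kJ
Bonds formed (products):
  C–H: 4 × 427 = 1708
  C=C: 1 × 624 = 624
  H–H: 1 × 427 = 427
  Σ(formed) = 2759 kJ
ΔH = Σ(broken) − Σ(formed) = 2896 − 2759 = +137 kJ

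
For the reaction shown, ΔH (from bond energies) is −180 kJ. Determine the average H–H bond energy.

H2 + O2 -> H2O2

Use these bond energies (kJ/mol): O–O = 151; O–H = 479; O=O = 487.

Let D be the H–H bond energy.
Σ(broken) = 1×D + 1×487 = 487 + D
Σ(formed) = 2×479 + 1×151 = 1109
ΔH = Σ(broken) − Σ(formed) = (487 + D) − (1109) = −622 + D
Setting this equal to −180 kJ gives D = 442 kJ/mol.

D(H–H) ≈ 442 kJ/mol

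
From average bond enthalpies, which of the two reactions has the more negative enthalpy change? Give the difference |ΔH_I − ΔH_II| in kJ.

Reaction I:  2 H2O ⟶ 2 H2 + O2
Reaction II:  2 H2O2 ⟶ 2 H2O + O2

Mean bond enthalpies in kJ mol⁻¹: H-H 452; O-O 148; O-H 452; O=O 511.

Reaction II, by 608 kJ

Reaction I:
  Bonds broken (reactants):
    O-H: 4 × 452 = 1808
    Σ(broken) = 1808 kJ
  Bonds formed (products):
    H-H: 2 × 452 = 904
    O=O: 1 × 511 = 511
    Σ(formed) = 1415 kJ
  ΔH_I = 1808 − 1415 = +393 kJ
Reaction II:
  Bonds broken (reactants):
    O-H: 4 × 452 = 1808
    O-O: 2 × 148 = 296
    Σ(broken) = 2104 kJ
  Bonds formed (products):
    O-H: 4 × 452 = 1808
    O=O: 1 × 511 = 511
    Σ(formed) = 2319 kJ
  ΔH_II = 2104 − 2319 = −215 kJ
ΔH_I − ΔH_II = +608 kJ, so reaction II has the more negative ΔH; |ΔH_I − ΔH_II| = 608 kJ.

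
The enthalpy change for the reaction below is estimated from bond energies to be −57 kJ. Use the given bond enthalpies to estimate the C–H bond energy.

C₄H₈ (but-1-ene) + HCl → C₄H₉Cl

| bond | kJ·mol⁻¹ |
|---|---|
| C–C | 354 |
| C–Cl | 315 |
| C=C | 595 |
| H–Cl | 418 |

D(C–H) ≈ 401 kJ/mol

Let D be the C–H bond energy.
Σ(broken) = 2×354 + 8×D + 1×595 + 1×418 = 1721 + 8D
Σ(formed) = 3×354 + 1×315 + 9×D = 1377 + 9D
ΔH = Σ(broken) − Σ(formed) = (1721 + 8D) − (1377 + 9D) = +344 − D
Setting this equal to −57 kJ gives D = 401 kJ/mol.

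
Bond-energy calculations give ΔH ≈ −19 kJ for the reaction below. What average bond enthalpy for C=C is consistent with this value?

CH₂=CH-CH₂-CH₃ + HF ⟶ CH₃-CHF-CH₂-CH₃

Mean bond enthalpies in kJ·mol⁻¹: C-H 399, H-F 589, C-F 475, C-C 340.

Let D be the C=C bond energy.
Σ(broken) = 2×340 + 8×399 + 1×D + 1×589 = 4461 + D
Σ(formed) = 3×340 + 1×475 + 9×399 = 5086
ΔH = Σ(broken) − Σ(formed) = (4461 + D) − (5086) = −625 + D
Setting this equal to −19 kJ gives D = 606 kJ/mol.

D(C=C) ≈ 606 kJ/mol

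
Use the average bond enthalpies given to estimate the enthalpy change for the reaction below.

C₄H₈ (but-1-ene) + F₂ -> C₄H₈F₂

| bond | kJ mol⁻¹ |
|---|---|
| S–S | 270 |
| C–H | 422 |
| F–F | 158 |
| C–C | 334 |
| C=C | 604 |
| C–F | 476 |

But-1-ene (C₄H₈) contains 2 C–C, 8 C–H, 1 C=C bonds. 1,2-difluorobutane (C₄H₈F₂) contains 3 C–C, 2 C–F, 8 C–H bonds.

ΔH ≈ −524 kJ

Bonds broken (reactants):
  C–C: 2 × 334 = 668
  C–H: 8 × 422 = 3376
  C=C: 1 × 604 = 604
  F–F: 1 × 158 = 158
  Σ(broken) = 4806 kJ
Bonds formed (products):
  C–C: 3 × 334 = 1002
  C–F: 2 × 476 = 952
  C–H: 8 × 422 = 3376
  Σ(formed) = 5330 kJ
ΔH = Σ(broken) − Σ(formed) = 4806 − 5330 = −524 kJ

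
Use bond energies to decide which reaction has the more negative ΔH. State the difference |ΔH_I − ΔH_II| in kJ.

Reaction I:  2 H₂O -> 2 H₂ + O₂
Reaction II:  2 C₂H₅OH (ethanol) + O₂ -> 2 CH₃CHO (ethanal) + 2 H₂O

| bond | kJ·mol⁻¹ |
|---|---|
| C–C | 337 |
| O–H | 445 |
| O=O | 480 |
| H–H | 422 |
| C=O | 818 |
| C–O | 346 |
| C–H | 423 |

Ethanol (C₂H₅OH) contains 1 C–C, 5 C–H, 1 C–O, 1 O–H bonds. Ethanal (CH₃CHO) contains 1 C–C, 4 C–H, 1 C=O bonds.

Reaction I:
  Bonds broken (reactants):
    O–H: 4 × 445 = 1780
    Σ(broken) = 1780 kJ
  Bonds formed (products):
    H–H: 2 × 422 = 844
    O=O: 1 × 480 = 480
    Σ(formed) = 1324 kJ
  ΔH_I = 1780 − 1324 = +456 kJ
Reaction II:
  Bonds broken (reactants):
    C–C: 2 × 337 = 674
    C–H: 10 × 423 = 4230
    C–O: 2 × 346 = 692
    O–H: 2 × 445 = 890
    O=O: 1 × 480 = 480
    Σ(broken) = 6966 kJ
  Bonds formed (products):
    C–C: 2 × 337 = 674
    C–H: 8 × 423 = 3384
    C=O: 2 × 818 = 1636
    O–H: 4 × 445 = 1780
    Σ(formed) = 7474 kJ
  ΔH_II = 6966 − 7474 = −508 kJ
ΔH_I − ΔH_II = +964 kJ, so reaction II has the more negative ΔH; |ΔH_I − ΔH_II| = 964 kJ.

Reaction II, by 964 kJ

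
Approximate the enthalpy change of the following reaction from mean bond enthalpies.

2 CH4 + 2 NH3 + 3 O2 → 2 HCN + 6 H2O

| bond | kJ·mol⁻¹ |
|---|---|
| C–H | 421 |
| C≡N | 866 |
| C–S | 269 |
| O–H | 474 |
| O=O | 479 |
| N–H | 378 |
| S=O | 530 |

ΔH ≈ −1189 kJ

Bonds broken (reactants):
  C–H: 8 × 421 = 3368
  N–H: 6 × 378 = 2268
  O=O: 3 × 479 = 1437
  Σ(broken) = 7073 kJ
Bonds formed (products):
  C≡N: 2 × 866 = 1732
  C–H: 2 × 421 = 842
  O–H: 12 × 474 = 5688
  Σ(formed) = 8262 kJ
ΔH = Σ(broken) − Σ(formed) = 7073 − 8262 = −1189 kJ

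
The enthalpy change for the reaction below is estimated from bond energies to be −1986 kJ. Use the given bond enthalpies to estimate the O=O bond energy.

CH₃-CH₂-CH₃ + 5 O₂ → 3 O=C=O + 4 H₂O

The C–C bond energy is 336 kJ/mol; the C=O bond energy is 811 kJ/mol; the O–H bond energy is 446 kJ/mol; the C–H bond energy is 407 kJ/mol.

Let D be the O=O bond energy.
Σ(broken) = 2×336 + 8×407 + 5×D = 3928 + 5D
Σ(formed) = 6×811 + 8×446 = 8434
ΔH = Σ(broken) − Σ(formed) = (3928 + 5D) − (8434) = −4506 + 5D
Setting this equal to −1986 kJ gives 5D = 2520, so D = 504 kJ/mol.

D(O=O) ≈ 504 kJ/mol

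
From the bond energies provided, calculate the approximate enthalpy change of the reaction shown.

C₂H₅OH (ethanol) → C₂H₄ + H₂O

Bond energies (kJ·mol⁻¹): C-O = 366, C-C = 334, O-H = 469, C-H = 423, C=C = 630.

Bonds broken (reactants):
  C-C: 1 × 334 = 334
  C-H: 5 × 423 = 2115
  C-O: 1 × 366 = 366
  O-H: 1 × 469 = 469
  Σ(broken) = 3284 kJ
Bonds formed (products):
  C-H: 4 × 423 = 1692
  C=C: 1 × 630 = 630
  O-H: 2 × 469 = 938
  Σ(formed) = 3260 kJ
ΔH = Σ(broken) − Σ(formed) = 3284 − 3260 = +24 kJ

ΔH ≈ +24 kJ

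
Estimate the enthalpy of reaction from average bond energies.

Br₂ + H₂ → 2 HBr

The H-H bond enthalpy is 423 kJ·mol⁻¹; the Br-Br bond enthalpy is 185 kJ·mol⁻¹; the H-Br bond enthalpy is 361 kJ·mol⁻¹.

Bonds broken (reactants):
  Br-Br: 1 × 185 = 185
  H-H: 1 × 423 = 423
  Σ(broken) = 608 kJ
Bonds formed (products):
  H-Br: 2 × 361 = 722
  Σ(formed) = 722 kJ
ΔH = Σ(broken) − Σ(formed) = 608 − 722 = −114 kJ

ΔH ≈ −114 kJ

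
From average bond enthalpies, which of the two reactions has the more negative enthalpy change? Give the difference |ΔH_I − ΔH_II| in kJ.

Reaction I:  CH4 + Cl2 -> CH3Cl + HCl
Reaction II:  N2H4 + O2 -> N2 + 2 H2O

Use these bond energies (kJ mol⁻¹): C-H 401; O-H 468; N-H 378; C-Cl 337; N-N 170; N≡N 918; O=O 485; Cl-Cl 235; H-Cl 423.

Reaction I:
  Bonds broken (reactants):
    C-H: 4 × 401 = 1604
    Cl-Cl: 1 × 235 = 235
    Σ(broken) = 1839 kJ
  Bonds formed (products):
    C-Cl: 1 × 337 = 337
    C-H: 3 × 401 = 1203
    H-Cl: 1 × 423 = 423
    Σ(formed) = 1963 kJ
  ΔH_I = 1839 − 1963 = −124 kJ
Reaction II:
  Bonds broken (reactants):
    N-H: 4 × 378 = 1512
    N-N: 1 × 170 = 170
    O=O: 1 × 485 = 485
    Σ(broken) = 2167 kJ
  Bonds formed (products):
    N≡N: 1 × 918 = 918
    O-H: 4 × 468 = 1872
    Σ(formed) = 2790 kJ
  ΔH_II = 2167 − 2790 = −623 kJ
ΔH_I − ΔH_II = +499 kJ, so reaction II has the more negative ΔH; |ΔH_I − ΔH_II| = 499 kJ.

Reaction II, by 499 kJ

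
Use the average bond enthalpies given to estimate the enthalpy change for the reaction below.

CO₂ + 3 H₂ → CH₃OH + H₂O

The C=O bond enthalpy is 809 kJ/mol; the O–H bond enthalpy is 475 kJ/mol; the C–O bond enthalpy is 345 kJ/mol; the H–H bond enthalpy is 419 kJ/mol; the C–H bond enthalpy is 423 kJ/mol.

ΔH ≈ −164 kJ

Bonds broken (reactants):
  C=O: 2 × 809 = 1618
  H–H: 3 × 419 = 1257
  Σ(broken) = 2875 kJ
Bonds formed (products):
  C–H: 3 × 423 = 1269
  C–O: 1 × 345 = 345
  O–H: 3 × 475 = 1425
  Σ(formed) = 3039 kJ
ΔH = Σ(broken) − Σ(formed) = 2875 − 3039 = −164 kJ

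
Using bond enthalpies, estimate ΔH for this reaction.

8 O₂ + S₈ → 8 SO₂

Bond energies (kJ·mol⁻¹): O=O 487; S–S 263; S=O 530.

ΔH ≈ −2480 kJ

Bonds broken (reactants):
  O=O: 8 × 487 = 3896
  S–S: 8 × 263 = 2104
  Σ(broken) = 6000 kJ
Bonds formed (products):
  S=O: 16 × 530 = 8480
  Σ(formed) = 8480 kJ
ΔH = Σ(broken) − Σ(formed) = 6000 − 8480 = −2480 kJ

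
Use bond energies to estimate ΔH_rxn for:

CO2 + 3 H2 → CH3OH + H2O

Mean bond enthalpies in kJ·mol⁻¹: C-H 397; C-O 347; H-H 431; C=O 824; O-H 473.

ΔH ≈ −16 kJ

Bonds broken (reactants):
  C=O: 2 × 824 = 1648
  H-H: 3 × 431 = 1293
  Σ(broken) = 2941 kJ
Bonds formed (products):
  C-H: 3 × 397 = 1191
  C-O: 1 × 347 = 347
  O-H: 3 × 473 = 1419
  Σ(formed) = 2957 kJ
ΔH = Σ(broken) − Σ(formed) = 2941 − 2957 = −16 kJ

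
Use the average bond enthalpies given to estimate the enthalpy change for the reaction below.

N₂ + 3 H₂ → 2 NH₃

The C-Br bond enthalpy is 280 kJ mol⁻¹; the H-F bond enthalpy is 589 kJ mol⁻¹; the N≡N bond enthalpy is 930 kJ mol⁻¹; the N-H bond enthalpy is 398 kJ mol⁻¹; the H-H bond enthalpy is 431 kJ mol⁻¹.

ΔH ≈ −165 kJ

Bonds broken (reactants):
  H-H: 3 × 431 = 1293
  N≡N: 1 × 930 = 930
  Σ(broken) = 2223 kJ
Bonds formed (products):
  N-H: 6 × 398 = 2388
  Σ(formed) = 2388 kJ
ΔH = Σ(broken) − Σ(formed) = 2223 − 2388 = −165 kJ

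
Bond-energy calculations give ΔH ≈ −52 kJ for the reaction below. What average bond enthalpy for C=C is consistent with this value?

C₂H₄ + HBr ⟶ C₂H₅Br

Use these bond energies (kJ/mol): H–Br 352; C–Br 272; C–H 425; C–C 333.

Let D be the C=C bond energy.
Σ(broken) = 4×425 + 1×D + 1×352 = 2052 + D
Σ(formed) = 1×272 + 1×333 + 5×425 = 2730
ΔH = Σ(broken) − Σ(formed) = (2052 + D) − (2730) = −678 + D
Setting this equal to −52 kJ gives D = 626 kJ/mol.

D(C=C) ≈ 626 kJ/mol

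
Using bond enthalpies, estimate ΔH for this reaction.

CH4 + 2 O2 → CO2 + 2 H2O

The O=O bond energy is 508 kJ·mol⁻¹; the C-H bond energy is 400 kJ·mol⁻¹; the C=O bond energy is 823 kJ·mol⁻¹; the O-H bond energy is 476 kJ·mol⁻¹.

Bonds broken (reactants):
  C-H: 4 × 400 = 1600
  O=O: 2 × 508 = 1016
  Σ(broken) = 2616 kJ
Bonds formed (products):
  C=O: 2 × 823 = 1646
  O-H: 4 × 476 = 1904
  Σ(formed) = 3550 kJ
ΔH = Σ(broken) − Σ(formed) = 2616 − 3550 = −934 kJ

ΔH ≈ −934 kJ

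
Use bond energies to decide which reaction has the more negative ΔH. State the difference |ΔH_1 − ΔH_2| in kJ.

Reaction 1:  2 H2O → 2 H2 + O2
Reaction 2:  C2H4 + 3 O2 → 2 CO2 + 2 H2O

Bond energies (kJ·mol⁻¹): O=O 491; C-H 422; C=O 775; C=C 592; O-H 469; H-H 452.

Reaction 1:
  Bonds broken (reactants):
    O-H: 4 × 469 = 1876
    Σ(broken) = 1876 kJ
  Bonds formed (products):
    H-H: 2 × 452 = 904
    O=O: 1 × 491 = 491
    Σ(formed) = 1395 kJ
  ΔH_1 = 1876 − 1395 = +481 kJ
Reaction 2:
  Bonds broken (reactants):
    C-H: 4 × 422 = 1688
    C=C: 1 × 592 = 592
    O=O: 3 × 491 = 1473
    Σ(broken) = 3753 kJ
  Bonds formed (products):
    C=O: 4 × 775 = 3100
    O-H: 4 × 469 = 1876
    Σ(formed) = 4976 kJ
  ΔH_2 = 3753 − 4976 = −1223 kJ
ΔH_1 − ΔH_2 = +1704 kJ, so reaction 2 has the more negative ΔH; |ΔH_1 − ΔH_2| = 1704 kJ.

Reaction 2, by 1704 kJ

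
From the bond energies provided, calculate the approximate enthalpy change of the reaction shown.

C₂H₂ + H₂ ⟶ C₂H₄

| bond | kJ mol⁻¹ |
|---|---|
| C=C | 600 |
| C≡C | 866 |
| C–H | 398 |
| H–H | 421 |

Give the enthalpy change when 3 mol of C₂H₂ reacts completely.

Bonds broken (reactants):
  C≡C: 1 × 866 = 866
  C–H: 2 × 398 = 796
  H–H: 1 × 421 = 421
  Σ(broken) = 2083 kJ
Bonds formed (products):
  C–H: 4 × 398 = 1592
  C=C: 1 × 600 = 600
  Σ(formed) = 2192 kJ
ΔH = Σ(broken) − Σ(formed) = 2083 − 2192 = −109 kJ
For 3× the reaction as written: 3 × (−109) = −327 kJ

ΔH = −327 kJ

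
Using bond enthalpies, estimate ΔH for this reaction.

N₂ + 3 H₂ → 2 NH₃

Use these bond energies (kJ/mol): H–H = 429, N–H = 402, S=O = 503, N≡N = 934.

Bonds broken (reactants):
  H–H: 3 × 429 = 1287
  N≡N: 1 × 934 = 934
  Σ(broken) = 2221 kJ
Bonds formed (products):
  N–H: 6 × 402 = 2412
  Σ(formed) = 2412 kJ
ΔH = Σ(broken) − Σ(formed) = 2221 − 2412 = −191 kJ

ΔH ≈ −191 kJ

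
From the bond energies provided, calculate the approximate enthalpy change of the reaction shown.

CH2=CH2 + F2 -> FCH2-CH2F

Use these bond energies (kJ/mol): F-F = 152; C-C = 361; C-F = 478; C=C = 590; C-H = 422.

ΔH ≈ −575 kJ

Bonds broken (reactants):
  C-H: 4 × 422 = 1688
  C=C: 1 × 590 = 590
  F-F: 1 × 152 = 152
  Σ(broken) = 2430 kJ
Bonds formed (products):
  C-C: 1 × 361 = 361
  C-F: 2 × 478 = 956
  C-H: 4 × 422 = 1688
  Σ(formed) = 3005 kJ
ΔH = Σ(broken) − Σ(formed) = 2430 − 3005 = −575 kJ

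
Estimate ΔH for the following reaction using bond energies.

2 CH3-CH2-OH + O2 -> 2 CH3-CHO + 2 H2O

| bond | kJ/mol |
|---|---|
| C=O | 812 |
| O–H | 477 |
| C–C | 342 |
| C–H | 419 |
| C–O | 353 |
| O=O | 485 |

ΔH ≈ −549 kJ

Bonds broken (reactants):
  C–C: 2 × 342 = 684
  C–H: 10 × 419 = 4190
  C–O: 2 × 353 = 706
  O–H: 2 × 477 = 954
  O=O: 1 × 485 = 485
  Σ(broken) = 7019 kJ
Bonds formed (products):
  C–C: 2 × 342 = 684
  C–H: 8 × 419 = 3352
  C=O: 2 × 812 = 1624
  O–H: 4 × 477 = 1908
  Σ(formed) = 7568 kJ
ΔH = Σ(broken) − Σ(formed) = 7019 − 7568 = −549 kJ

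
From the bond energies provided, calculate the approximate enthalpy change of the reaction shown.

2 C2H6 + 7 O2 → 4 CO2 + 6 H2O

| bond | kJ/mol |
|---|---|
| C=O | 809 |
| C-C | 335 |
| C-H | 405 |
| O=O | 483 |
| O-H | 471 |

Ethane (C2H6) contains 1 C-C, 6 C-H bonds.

ΔH ≈ −3213 kJ

Bonds broken (reactants):
  C-C: 2 × 335 = 670
  C-H: 12 × 405 = 4860
  O=O: 7 × 483 = 3381
  Σ(broken) = 8911 kJ
Bonds formed (products):
  C=O: 8 × 809 = 6472
  O-H: 12 × 471 = 5652
  Σ(formed) = 12124 kJ
ΔH = Σ(broken) − Σ(formed) = 8911 − 12124 = −3213 kJ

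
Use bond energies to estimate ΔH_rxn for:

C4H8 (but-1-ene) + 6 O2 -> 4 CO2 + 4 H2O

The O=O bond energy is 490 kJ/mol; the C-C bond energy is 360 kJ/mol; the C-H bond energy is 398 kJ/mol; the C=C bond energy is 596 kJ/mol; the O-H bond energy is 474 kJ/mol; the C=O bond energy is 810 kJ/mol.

ΔH ≈ −2832 kJ

Bonds broken (reactants):
  C-C: 2 × 360 = 720
  C-H: 8 × 398 = 3184
  C=C: 1 × 596 = 596
  O=O: 6 × 490 = 2940
  Σ(broken) = 7440 kJ
Bonds formed (products):
  C=O: 8 × 810 = 6480
  O-H: 8 × 474 = 3792
  Σ(formed) = 10272 kJ
ΔH = Σ(broken) − Σ(formed) = 7440 − 10272 = −2832 kJ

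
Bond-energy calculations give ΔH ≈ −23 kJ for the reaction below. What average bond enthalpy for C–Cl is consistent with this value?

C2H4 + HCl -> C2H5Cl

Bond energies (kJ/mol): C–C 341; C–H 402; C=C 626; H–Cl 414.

D(C–Cl) ≈ 320 kJ/mol

Let D be the C–Cl bond energy.
Σ(broken) = 4×402 + 1×626 + 1×414 = 2648
Σ(formed) = 1×341 + 1×D + 5×402 = 2351 + D
ΔH = Σ(broken) − Σ(formed) = (2648) − (2351 + D) = +297 − D
Setting this equal to −23 kJ gives D = 320 kJ/mol.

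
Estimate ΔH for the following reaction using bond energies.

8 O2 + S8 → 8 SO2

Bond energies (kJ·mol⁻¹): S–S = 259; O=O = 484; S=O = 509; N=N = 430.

Bonds broken (reactants):
  O=O: 8 × 484 = 3872
  S–S: 8 × 259 = 2072
  Σ(broken) = 5944 kJ
Bonds formed (products):
  S=O: 16 × 509 = 8144
  Σ(formed) = 8144 kJ
ΔH = Σ(broken) − Σ(formed) = 5944 − 8144 = −2200 kJ

ΔH ≈ −2200 kJ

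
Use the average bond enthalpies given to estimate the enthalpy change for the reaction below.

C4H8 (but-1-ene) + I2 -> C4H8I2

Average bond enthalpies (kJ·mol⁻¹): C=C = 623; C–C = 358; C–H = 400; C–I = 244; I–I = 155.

ΔH ≈ −68 kJ

Bonds broken (reactants):
  C–C: 2 × 358 = 716
  C–H: 8 × 400 = 3200
  C=C: 1 × 623 = 623
  I–I: 1 × 155 = 155
  Σ(broken) = 4694 kJ
Bonds formed (products):
  C–C: 3 × 358 = 1074
  C–H: 8 × 400 = 3200
  C–I: 2 × 244 = 488
  Σ(formed) = 4762 kJ
ΔH = Σ(broken) − Σ(formed) = 4694 − 4762 = −68 kJ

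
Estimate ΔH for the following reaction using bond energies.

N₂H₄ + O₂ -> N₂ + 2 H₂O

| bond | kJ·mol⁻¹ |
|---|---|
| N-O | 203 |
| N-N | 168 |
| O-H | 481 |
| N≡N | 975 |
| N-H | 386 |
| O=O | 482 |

ΔH ≈ −705 kJ

Bonds broken (reactants):
  N-H: 4 × 386 = 1544
  N-N: 1 × 168 = 168
  O=O: 1 × 482 = 482
  Σ(broken) = 2194 kJ
Bonds formed (products):
  N≡N: 1 × 975 = 975
  O-H: 4 × 481 = 1924
  Σ(formed) = 2899 kJ
ΔH = Σ(broken) − Σ(formed) = 2194 − 2899 = −705 kJ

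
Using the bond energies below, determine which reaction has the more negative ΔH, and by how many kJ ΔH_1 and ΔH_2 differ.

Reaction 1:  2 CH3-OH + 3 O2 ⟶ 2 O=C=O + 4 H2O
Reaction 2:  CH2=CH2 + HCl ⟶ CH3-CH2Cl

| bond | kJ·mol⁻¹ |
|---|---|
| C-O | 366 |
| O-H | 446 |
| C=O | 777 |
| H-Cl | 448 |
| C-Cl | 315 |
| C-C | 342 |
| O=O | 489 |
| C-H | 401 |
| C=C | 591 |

Reaction 1, by 1160 kJ

Reaction 1:
  Bonds broken (reactants):
    C-H: 6 × 401 = 2406
    C-O: 2 × 366 = 732
    O-H: 2 × 446 = 892
    O=O: 3 × 489 = 1467
    Σ(broken) = 5497 kJ
  Bonds formed (products):
    C=O: 4 × 777 = 3108
    O-H: 8 × 446 = 3568
    Σ(formed) = 6676 kJ
  ΔH_1 = 5497 − 6676 = −1179 kJ
Reaction 2:
  Bonds broken (reactants):
    C-H: 4 × 401 = 1604
    C=C: 1 × 591 = 591
    H-Cl: 1 × 448 = 448
    Σ(broken) = 2643 kJ
  Bonds formed (products):
    C-C: 1 × 342 = 342
    C-Cl: 1 × 315 = 315
    C-H: 5 × 401 = 2005
    Σ(formed) = 2662 kJ
  ΔH_2 = 2643 − 2662 = −19 kJ
ΔH_1 − ΔH_2 = −1160 kJ, so reaction 1 has the more negative ΔH; |ΔH_1 − ΔH_2| = 1160 kJ.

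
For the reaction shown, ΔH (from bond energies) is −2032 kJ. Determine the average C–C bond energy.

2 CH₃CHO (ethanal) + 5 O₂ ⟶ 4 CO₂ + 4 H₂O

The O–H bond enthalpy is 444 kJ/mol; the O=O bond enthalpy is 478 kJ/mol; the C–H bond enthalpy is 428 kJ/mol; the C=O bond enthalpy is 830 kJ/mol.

D(C–C) ≈ 343 kJ/mol

Let D be the C–C bond energy.
Σ(broken) = 2×D + 8×428 + 2×830 + 5×478 = 7474 + 2D
Σ(formed) = 8×830 + 8×444 = 10192
ΔH = Σ(broken) − Σ(formed) = (7474 + 2D) − (10192) = −2718 + 2D
Setting this equal to −2032 kJ gives 2D = 686, so D = 343 kJ/mol.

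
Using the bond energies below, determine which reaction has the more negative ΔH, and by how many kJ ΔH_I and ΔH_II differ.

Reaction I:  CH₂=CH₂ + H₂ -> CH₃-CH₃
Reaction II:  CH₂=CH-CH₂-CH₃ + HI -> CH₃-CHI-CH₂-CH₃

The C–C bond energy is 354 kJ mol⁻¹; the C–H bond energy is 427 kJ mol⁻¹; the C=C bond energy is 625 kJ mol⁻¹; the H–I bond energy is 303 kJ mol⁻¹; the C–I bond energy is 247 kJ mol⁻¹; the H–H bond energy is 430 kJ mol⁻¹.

Reaction I:
  Bonds broken (reactants):
    C–H: 4 × 427 = 1708
    C=C: 1 × 625 = 625
    H–H: 1 × 430 = 430
    Σ(broken) = 2763 kJ
  Bonds formed (products):
    C–C: 1 × 354 = 354
    C–H: 6 × 427 = 2562
    Σ(formed) = 2916 kJ
  ΔH_I = 2763 − 2916 = −153 kJ
Reaction II:
  Bonds broken (reactants):
    C–C: 2 × 354 = 708
    C–H: 8 × 427 = 3416
    C=C: 1 × 625 = 625
    H–I: 1 × 303 = 303
    Σ(broken) = 5052 kJ
  Bonds formed (products):
    C–C: 3 × 354 = 1062
    C–H: 9 × 427 = 3843
    C–I: 1 × 247 = 247
    Σ(formed) = 5152 kJ
  ΔH_II = 5052 − 5152 = −100 kJ
ΔH_I − ΔH_II = −53 kJ, so reaction I has the more negative ΔH; |ΔH_I − ΔH_II| = 53 kJ.

Reaction I, by 53 kJ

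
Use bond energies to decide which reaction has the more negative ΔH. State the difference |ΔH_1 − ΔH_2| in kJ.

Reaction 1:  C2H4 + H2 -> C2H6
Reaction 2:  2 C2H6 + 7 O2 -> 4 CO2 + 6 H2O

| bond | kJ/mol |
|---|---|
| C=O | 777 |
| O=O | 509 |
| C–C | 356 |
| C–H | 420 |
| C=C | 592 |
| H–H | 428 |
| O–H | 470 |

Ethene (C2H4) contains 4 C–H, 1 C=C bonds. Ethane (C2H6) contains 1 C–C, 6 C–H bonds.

Reaction 1:
  Bonds broken (reactants):
    C–H: 4 × 420 = 1680
    C=C: 1 × 592 = 592
    H–H: 1 × 428 = 428
    Σ(broken) = 2700 kJ
  Bonds formed (products):
    C–C: 1 × 356 = 356
    C–H: 6 × 420 = 2520
    Σ(formed) = 2876 kJ
  ΔH_1 = 2700 − 2876 = −176 kJ
Reaction 2:
  Bonds broken (reactants):
    C–C: 2 × 356 = 712
    C–H: 12 × 420 = 5040
    O=O: 7 × 509 = 3563
    Σ(broken) = 9315 kJ
  Bonds formed (products):
    C=O: 8 × 777 = 6216
    O–H: 12 × 470 = 5640
    Σ(formed) = 11856 kJ
  ΔH_2 = 9315 − 11856 = −2541 kJ
ΔH_1 − ΔH_2 = +2365 kJ, so reaction 2 has the more negative ΔH; |ΔH_1 − ΔH_2| = 2365 kJ.

Reaction 2, by 2365 kJ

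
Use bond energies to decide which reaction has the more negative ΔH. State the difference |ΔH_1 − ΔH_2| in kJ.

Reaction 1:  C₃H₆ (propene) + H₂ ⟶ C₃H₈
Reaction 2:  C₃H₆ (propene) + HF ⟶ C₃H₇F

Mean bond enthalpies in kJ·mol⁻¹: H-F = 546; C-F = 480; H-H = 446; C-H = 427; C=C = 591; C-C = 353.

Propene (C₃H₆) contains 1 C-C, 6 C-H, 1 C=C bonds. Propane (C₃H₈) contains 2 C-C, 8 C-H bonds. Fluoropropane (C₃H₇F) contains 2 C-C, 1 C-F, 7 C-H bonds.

Reaction 1, by 47 kJ

Reaction 1:
  Bonds broken (reactants):
    C-C: 1 × 353 = 353
    C-H: 6 × 427 = 2562
    C=C: 1 × 591 = 591
    H-H: 1 × 446 = 446
    Σ(broken) = 3952 kJ
  Bonds formed (products):
    C-C: 2 × 353 = 706
    C-H: 8 × 427 = 3416
    Σ(formed) = 4122 kJ
  ΔH_1 = 3952 − 4122 = −170 kJ
Reaction 2:
  Bonds broken (reactants):
    C-C: 1 × 353 = 353
    C-H: 6 × 427 = 2562
    C=C: 1 × 591 = 591
    H-F: 1 × 546 = 546
    Σ(broken) = 4052 kJ
  Bonds formed (products):
    C-C: 2 × 353 = 706
    C-F: 1 × 480 = 480
    C-H: 7 × 427 = 2989
    Σ(formed) = 4175 kJ
  ΔH_2 = 4052 − 4175 = −123 kJ
ΔH_1 − ΔH_2 = −47 kJ, so reaction 1 has the more negative ΔH; |ΔH_1 − ΔH_2| = 47 kJ.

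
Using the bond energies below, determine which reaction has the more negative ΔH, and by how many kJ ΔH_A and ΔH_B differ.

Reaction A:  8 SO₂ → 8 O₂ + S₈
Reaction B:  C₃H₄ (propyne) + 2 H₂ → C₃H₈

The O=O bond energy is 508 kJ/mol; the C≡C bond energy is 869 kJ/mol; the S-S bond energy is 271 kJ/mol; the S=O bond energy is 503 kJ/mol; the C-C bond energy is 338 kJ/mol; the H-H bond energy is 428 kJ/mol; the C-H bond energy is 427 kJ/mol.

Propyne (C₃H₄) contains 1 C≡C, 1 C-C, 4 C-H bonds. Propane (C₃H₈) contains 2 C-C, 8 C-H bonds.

Reaction A:
  Bonds broken (reactants):
    S=O: 16 × 503 = 8048
    Σ(broken) = 8048 kJ
  Bonds formed (products):
    O=O: 8 × 508 = 4064
    S-S: 8 × 271 = 2168
    Σ(formed) = 6232 kJ
  ΔH_A = 8048 − 6232 = +1816 kJ
Reaction B:
  Bonds broken (reactants):
    C≡C: 1 × 869 = 869
    C-C: 1 × 338 = 338
    C-H: 4 × 427 = 1708
    H-H: 2 × 428 = 856
    Σ(broken) = 3771 kJ
  Bonds formed (products):
    C-C: 2 × 338 = 676
    C-H: 8 × 427 = 3416
    Σ(formed) = 4092 kJ
  ΔH_B = 3771 − 4092 = −321 kJ
ΔH_A − ΔH_B = +2137 kJ, so reaction B has the more negative ΔH; |ΔH_A − ΔH_B| = 2137 kJ.

Reaction B, by 2137 kJ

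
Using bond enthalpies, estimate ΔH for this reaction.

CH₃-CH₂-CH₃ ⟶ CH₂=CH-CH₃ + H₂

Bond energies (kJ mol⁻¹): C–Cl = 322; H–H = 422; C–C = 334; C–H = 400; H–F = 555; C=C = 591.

Bonds broken (reactants):
  C–C: 2 × 334 = 668
  C–H: 8 × 400 = 3200
  Σ(broken) = 3868 kJ
Bonds formed (products):
  C–C: 1 × 334 = 334
  C–H: 6 × 400 = 2400
  C=C: 1 × 591 = 591
  H–H: 1 × 422 = 422
  Σ(formed) = 3747 kJ
ΔH = Σ(broken) − Σ(formed) = 3868 − 3747 = +121 kJ

ΔH ≈ +121 kJ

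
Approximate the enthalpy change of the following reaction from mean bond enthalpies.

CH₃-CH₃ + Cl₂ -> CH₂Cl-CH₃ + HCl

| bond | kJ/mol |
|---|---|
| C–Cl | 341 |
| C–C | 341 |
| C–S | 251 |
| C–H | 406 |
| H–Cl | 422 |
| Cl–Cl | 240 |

Bonds broken (reactants):
  C–C: 1 × 341 = 341
  C–H: 6 × 406 = 2436
  Cl–Cl: 1 × 240 = 240
  Σ(broken) = 3017 kJ
Bonds formed (products):
  C–C: 1 × 341 = 341
  C–Cl: 1 × 341 = 341
  C–H: 5 × 406 = 2030
  H–Cl: 1 × 422 = 422
  Σ(formed) = 3134 kJ
ΔH = Σ(broken) − Σ(formed) = 3017 − 3134 = −117 kJ

ΔH ≈ −117 kJ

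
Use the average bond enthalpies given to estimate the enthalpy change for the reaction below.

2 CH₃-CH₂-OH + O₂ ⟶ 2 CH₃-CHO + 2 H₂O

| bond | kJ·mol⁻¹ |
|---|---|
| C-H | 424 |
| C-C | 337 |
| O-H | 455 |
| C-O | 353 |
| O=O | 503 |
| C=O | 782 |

ΔH ≈ −417 kJ

Bonds broken (reactants):
  C-C: 2 × 337 = 674
  C-H: 10 × 424 = 4240
  C-O: 2 × 353 = 706
  O-H: 2 × 455 = 910
  O=O: 1 × 503 = 503
  Σ(broken) = 7033 kJ
Bonds formed (products):
  C-C: 2 × 337 = 674
  C-H: 8 × 424 = 3392
  C=O: 2 × 782 = 1564
  O-H: 4 × 455 = 1820
  Σ(formed) = 7450 kJ
ΔH = Σ(broken) − Σ(formed) = 7033 − 7450 = −417 kJ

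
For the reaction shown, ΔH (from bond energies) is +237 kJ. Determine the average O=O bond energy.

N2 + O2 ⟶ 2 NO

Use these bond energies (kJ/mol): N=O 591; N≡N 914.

Let D be the O=O bond energy.
Σ(broken) = 1×914 + 1×D = 914 + D
Σ(formed) = 2×591 = 1182
ΔH = Σ(broken) − Σ(formed) = (914 + D) − (1182) = −268 + D
Setting this equal to +237 kJ gives D = 505 kJ/mol.

D(O=O) ≈ 505 kJ/mol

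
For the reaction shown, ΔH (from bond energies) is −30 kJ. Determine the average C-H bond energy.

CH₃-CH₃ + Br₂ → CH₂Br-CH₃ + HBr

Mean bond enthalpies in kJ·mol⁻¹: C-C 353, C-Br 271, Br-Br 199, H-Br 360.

D(C-H) ≈ 402 kJ/mol

Let D be the C-H bond energy.
Σ(broken) = 1×199 + 1×353 + 6×D = 552 + 6D
Σ(formed) = 1×271 + 1×353 + 5×D + 1×360 = 984 + 5D
ΔH = Σ(broken) − Σ(formed) = (552 + 6D) − (984 + 5D) = −432 + D
Setting this equal to −30 kJ gives D = 402 kJ/mol.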